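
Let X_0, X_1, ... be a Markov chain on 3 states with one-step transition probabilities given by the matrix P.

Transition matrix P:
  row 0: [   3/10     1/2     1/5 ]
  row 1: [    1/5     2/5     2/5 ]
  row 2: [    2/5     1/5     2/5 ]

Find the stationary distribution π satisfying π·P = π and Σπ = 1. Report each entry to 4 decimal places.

π = [0.2979, 0.3617, 0.3404]

Balance equations π_j = Σ_i π_i·P[i][j]:
  π_0 = 3/10·π_0 + 1/5·π_1 + 2/5·π_2
  π_1 = 1/2·π_0 + 2/5·π_1 + 1/5·π_2
  normalize: π_0 + π_1 + π_2 = 1
Solving the linear system gives exactly π = [14/47, 17/47, 16/47].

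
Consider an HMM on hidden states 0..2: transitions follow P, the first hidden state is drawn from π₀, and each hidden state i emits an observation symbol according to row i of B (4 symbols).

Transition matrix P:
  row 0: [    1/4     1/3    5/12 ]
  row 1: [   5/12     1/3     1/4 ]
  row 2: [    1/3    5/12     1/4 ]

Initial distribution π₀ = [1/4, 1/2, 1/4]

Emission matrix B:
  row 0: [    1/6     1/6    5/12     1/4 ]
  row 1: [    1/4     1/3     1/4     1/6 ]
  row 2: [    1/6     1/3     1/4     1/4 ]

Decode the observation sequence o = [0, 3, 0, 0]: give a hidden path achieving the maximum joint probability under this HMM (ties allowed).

t=0: δ = [4.167e-02, 1.250e-01, 4.167e-02]  (obs o_0=0)
t=1: δ = [1.302e-02, 6.944e-03, 7.812e-03]  ψ = [1, 1, 1]  (obs o_1=3)
t=2: δ = [5.425e-04, 1.085e-03, 9.042e-04]  ψ = [0, 0, 0]  (obs o_2=0)
t=3: δ = [7.535e-05, 9.419e-05, 4.521e-05]  ψ = [1, 2, 1]  (obs o_3=0)
backtrack: best end state = 1; path = [1, 0, 2, 1]

path = [1, 0, 2, 1]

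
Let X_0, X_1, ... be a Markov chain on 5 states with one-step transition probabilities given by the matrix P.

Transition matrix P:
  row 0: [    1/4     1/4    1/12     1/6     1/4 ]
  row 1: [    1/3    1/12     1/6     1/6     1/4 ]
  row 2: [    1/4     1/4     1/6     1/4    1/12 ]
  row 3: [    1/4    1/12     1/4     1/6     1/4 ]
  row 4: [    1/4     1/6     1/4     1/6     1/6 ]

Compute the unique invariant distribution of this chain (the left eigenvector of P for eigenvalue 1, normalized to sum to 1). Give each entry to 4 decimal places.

Balance equations π_j = Σ_i π_i·P[i][j]:
  π_0 = 1/4·π_0 + 1/3·π_1 + 1/4·π_2 + 1/4·π_3 + 1/4·π_4
  π_1 = 1/4·π_0 + 1/12·π_1 + 1/4·π_2 + 1/12·π_3 + 1/6·π_4
  π_2 = 1/12·π_0 + 1/6·π_1 + 1/6·π_2 + 1/4·π_3 + 1/4·π_4
  π_3 = 1/6·π_0 + 1/6·π_1 + 1/4·π_2 + 1/6·π_3 + 1/6·π_4
  normalize: π_0 + π_1 + π_2 + π_3 + π_4 = 1
Solving the linear system gives exactly π = [3218/12167, 2115/12167, 2150/12167, 2207/12167, 2477/12167].

π = [0.2645, 0.1738, 0.1767, 0.1814, 0.2036]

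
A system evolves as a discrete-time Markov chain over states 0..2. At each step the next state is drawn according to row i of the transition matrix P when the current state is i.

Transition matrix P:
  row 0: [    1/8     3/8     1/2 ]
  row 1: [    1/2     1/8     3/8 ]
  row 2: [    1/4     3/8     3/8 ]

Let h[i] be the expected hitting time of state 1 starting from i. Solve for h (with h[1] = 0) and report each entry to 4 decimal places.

h = [2.6667, 0.0000, 2.6667]

First-step conditioning: h[1] = 0; for i ≠ 1, h[i] = 1 + Σ_k P[i][k]·h[k].
  h[0] = 1 + 1/8·h[0] + 1/2·h[2]
  h[2] = 1 + 1/4·h[0] + 3/8·h[2]
Solving the 2×2 linear system over states ≠ 1 gives exactly h = [8/3, 0, 8/3] (h[1] = 0 is the target).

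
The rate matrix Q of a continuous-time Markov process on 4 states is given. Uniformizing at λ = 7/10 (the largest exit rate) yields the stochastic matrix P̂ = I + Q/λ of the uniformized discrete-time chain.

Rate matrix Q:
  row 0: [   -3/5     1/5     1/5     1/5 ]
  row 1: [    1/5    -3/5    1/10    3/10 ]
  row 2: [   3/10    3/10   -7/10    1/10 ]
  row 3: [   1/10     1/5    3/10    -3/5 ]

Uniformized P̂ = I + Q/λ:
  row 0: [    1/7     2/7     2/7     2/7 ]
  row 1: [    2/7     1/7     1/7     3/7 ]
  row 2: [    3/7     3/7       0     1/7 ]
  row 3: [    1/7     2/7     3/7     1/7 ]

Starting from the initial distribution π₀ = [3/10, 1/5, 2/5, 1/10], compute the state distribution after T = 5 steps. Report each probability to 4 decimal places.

t=0: π = [0.3000, 0.2000, 0.4000, 0.1000]
t=1: π = [0.2857, 0.3143, 0.1571, 0.2429]
t=2: π = [0.2327, 0.2633, 0.2306, 0.2735]
t=3: π = [0.2464, 0.2810, 0.2213, 0.2513]
t=4: π = [0.2462, 0.2772, 0.2182, 0.2584]
t=5: π = [0.2448, 0.2773, 0.2207, 0.2572]

π = [0.2448, 0.2773, 0.2207, 0.2572]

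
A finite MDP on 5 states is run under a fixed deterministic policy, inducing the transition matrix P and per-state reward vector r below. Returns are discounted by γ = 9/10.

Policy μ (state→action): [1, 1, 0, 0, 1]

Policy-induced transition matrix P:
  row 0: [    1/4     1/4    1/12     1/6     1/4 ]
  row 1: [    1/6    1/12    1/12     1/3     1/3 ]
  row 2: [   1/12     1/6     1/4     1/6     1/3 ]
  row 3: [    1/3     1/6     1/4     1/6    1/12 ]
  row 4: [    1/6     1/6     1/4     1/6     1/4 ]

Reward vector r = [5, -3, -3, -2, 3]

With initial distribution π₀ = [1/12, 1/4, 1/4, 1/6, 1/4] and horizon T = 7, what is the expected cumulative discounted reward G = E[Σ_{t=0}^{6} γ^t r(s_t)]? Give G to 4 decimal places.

t=0: π = [0.0833, 0.2500, 0.2500, 0.1667, 0.2500], E[r] = -0.6667, γ^t·E[r] = -0.666667, running G = -0.666667
t=1: π = [0.1806, 0.1528, 0.1944, 0.2083, 0.2639], E[r] = 0.2361, γ^t·E[r] = 0.212500, running G = -0.454167
t=2: π = [0.2002, 0.1690, 0.1944, 0.1921, 0.2442], E[r] = 0.2593, γ^t·E[r] = 0.210000, running G = -0.244167
t=3: π = [0.1992, 0.1693, 0.1885, 0.1948, 0.2483], E[r] = 0.2778, γ^t·E[r] = 0.202500, running G = -0.041667
t=4: π = [0.2000, 0.1692, 0.1886, 0.1949, 0.2473], E[r] = 0.2792, γ^t·E[r] = 0.183157, running G = 0.141490
t=5: π = [0.2001, 0.1692, 0.1885, 0.1949, 0.2473], E[r] = 0.2797, γ^t·E[r] = 0.165132, running G = 0.306623
t=6: π = [0.2001, 0.1692, 0.1884, 0.1949, 0.2473], E[r] = 0.2798, γ^t·E[r] = 0.148680, running G = 0.455303

G = 0.4553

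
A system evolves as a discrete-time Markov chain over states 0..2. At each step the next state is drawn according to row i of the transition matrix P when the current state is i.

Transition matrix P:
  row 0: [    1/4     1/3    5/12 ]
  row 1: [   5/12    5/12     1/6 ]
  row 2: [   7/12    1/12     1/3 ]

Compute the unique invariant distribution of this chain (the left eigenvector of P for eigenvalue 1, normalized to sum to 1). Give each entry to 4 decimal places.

π = [0.4030, 0.2761, 0.3209]

Balance equations π_j = Σ_i π_i·P[i][j]:
  π_0 = 1/4·π_0 + 5/12·π_1 + 7/12·π_2
  π_1 = 1/3·π_0 + 5/12·π_1 + 1/12·π_2
  normalize: π_0 + π_1 + π_2 = 1
Solving the linear system gives exactly π = [27/67, 37/134, 43/134].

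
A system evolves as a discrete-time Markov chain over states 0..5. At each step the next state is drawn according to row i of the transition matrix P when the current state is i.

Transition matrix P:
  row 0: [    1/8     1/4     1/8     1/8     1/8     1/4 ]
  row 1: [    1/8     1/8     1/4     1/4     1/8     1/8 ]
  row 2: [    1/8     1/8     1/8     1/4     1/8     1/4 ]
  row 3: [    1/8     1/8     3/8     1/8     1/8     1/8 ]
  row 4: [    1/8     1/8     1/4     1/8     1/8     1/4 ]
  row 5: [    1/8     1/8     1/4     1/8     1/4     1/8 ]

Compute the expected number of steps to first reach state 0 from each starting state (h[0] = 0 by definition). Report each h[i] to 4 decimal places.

First-step conditioning: h[0] = 0; for i ≠ 0, h[i] = 1 + Σ_k P[i][k]·h[k].
  h[1] = 1 + 1/8·h[1] + 1/4·h[2] + 1/4·h[3] + 1/8·h[4] + 1/8·h[5]
  h[2] = 1 + 1/8·h[1] + 1/8·h[2] + 1/4·h[3] + 1/8·h[4] + 1/4·h[5]
  h[3] = 1 + 1/8·h[1] + 3/8·h[2] + 1/8·h[3] + 1/8·h[4] + 1/8·h[5]
  h[4] = 1 + 1/8·h[1] + 1/4·h[2] + 1/8·h[3] + 1/8·h[4] + 1/4·h[5]
  h[5] = 1 + 1/8·h[1] + 1/4·h[2] + 1/8·h[3] + 1/4·h[4] + 1/8·h[5]
Solving the 5×5 linear system over states ≠ 0 gives exactly h = [0, 8, 8, 8, 8, 8] (h[0] = 0 is the target).

h = [0.0000, 8.0000, 8.0000, 8.0000, 8.0000, 8.0000]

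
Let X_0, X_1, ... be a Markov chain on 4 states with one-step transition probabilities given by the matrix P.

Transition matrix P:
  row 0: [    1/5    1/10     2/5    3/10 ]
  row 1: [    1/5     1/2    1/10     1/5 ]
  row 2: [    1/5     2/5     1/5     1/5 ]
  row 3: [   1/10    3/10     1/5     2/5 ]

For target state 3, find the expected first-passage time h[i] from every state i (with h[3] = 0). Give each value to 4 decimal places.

First-step conditioning: h[3] = 0; for i ≠ 3, h[i] = 1 + Σ_k P[i][k]·h[k].
  h[0] = 1 + 1/5·h[0] + 1/10·h[1] + 2/5·h[2]
  h[1] = 1 + 1/5·h[0] + 1/2·h[1] + 1/10·h[2]
  h[2] = 1 + 1/5·h[0] + 2/5·h[1] + 1/5·h[2]
Solving the 3×3 linear system over states ≠ 3 gives exactly h = [45/11, 50/11, 50/11, 0] (h[3] = 0 is the target).

h = [4.0909, 4.5455, 4.5455, 0.0000]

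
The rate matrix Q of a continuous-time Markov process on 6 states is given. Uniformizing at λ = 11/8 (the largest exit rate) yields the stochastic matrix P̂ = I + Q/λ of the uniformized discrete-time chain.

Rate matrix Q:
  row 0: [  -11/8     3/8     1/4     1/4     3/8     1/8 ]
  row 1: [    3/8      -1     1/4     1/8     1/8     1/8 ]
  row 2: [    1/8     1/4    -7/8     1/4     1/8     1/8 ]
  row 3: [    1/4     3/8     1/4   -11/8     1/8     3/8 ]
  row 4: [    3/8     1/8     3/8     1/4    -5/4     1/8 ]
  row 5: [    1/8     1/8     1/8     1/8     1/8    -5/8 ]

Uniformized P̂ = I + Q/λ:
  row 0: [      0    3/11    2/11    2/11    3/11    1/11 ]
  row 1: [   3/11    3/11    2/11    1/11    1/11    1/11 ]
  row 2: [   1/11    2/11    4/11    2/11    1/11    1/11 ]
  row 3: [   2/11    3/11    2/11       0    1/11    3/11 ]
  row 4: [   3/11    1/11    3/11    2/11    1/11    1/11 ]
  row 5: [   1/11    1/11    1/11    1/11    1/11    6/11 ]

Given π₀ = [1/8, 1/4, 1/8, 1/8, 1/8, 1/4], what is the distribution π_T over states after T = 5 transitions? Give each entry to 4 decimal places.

π = [0.1455, 0.1941, 0.2120, 0.1228, 0.1173, 0.2083]

t=0: π = [0.1250, 0.2500, 0.1250, 0.1250, 0.1250, 0.2500]
t=1: π = [0.1591, 0.1932, 0.1932, 0.1136, 0.1136, 0.2273]
t=2: π = [0.1426, 0.1932, 0.2066, 0.1229, 0.1198, 0.2149]
t=3: π = [0.1460, 0.1931, 0.2107, 0.1224, 0.1168, 0.2109]
t=4: π = [0.1451, 0.1940, 0.2116, 0.1228, 0.1175, 0.2090]
t=5: π = [0.1455, 0.1941, 0.2120, 0.1228, 0.1173, 0.2083]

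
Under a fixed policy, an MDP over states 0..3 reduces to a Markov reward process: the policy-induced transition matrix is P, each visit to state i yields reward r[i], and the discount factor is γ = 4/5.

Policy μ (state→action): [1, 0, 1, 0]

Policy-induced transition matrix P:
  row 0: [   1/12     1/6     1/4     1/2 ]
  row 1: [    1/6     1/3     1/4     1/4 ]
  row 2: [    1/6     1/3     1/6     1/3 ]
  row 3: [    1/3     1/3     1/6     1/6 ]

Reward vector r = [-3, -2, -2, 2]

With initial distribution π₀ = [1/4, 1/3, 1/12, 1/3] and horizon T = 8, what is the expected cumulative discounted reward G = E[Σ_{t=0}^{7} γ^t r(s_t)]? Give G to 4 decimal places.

G = -4.1690

t=0: π = [0.2500, 0.3333, 0.0833, 0.3333], E[r] = -0.9167, γ^t·E[r] = -0.916667, running G = -0.916667
t=1: π = [0.2014, 0.2917, 0.2153, 0.2917], E[r] = -1.0347, γ^t·E[r] = -0.827778, running G = -1.744444
t=2: π = [0.1985, 0.2998, 0.2078, 0.2940], E[r] = -1.0226, γ^t·E[r] = -0.654444, running G = -2.398889
t=3: π = [0.1991, 0.3003, 0.2082, 0.2924], E[r] = -1.0294, γ^t·E[r] = -0.527037, running G = -2.925926
t=4: π = [0.1988, 0.3001, 0.2083, 0.2928], E[r] = -1.0278, γ^t·E[r] = -0.420976, running G = -3.346902
t=5: π = [0.1989, 0.3002, 0.2082, 0.2927], E[r] = -1.0282, γ^t·E[r] = -0.336933, running G = -3.683835
t=6: π = [0.1989, 0.3002, 0.2083, 0.2927], E[r] = -1.0281, γ^t·E[r] = -0.269514, running G = -3.953350
t=7: π = [0.1989, 0.3002, 0.2083, 0.2927], E[r] = -1.0281, γ^t·E[r] = -0.215619, running G = -4.168969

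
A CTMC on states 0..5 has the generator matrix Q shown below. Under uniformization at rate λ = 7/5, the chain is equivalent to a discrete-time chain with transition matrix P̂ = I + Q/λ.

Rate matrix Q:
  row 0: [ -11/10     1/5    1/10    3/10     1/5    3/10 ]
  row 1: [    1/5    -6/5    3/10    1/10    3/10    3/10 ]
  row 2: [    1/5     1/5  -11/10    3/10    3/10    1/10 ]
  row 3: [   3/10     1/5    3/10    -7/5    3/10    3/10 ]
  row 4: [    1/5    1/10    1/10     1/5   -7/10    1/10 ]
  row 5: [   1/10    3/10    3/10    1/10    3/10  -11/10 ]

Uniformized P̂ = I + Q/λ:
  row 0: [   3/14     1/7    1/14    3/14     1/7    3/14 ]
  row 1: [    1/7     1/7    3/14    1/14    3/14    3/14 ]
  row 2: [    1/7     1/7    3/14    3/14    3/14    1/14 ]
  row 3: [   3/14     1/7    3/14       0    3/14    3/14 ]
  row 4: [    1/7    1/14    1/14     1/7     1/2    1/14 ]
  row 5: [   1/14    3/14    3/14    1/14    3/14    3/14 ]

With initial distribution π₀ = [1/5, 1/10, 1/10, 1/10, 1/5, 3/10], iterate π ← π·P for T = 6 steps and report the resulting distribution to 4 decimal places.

t=0: π = [0.2000, 0.1000, 0.1000, 0.1000, 0.2000, 0.3000]
t=1: π = [0.1429, 0.1500, 0.1571, 0.1214, 0.2571, 0.1714]
t=2: π = [0.1495, 0.1367, 0.1571, 0.1240, 0.2776, 0.1551]
t=3: π = [0.1513, 0.1341, 0.1533, 0.1262, 0.2829, 0.1522]
t=4: π = [0.1518, 0.1335, 0.1523, 0.1261, 0.2843, 0.1520]
t=5: π = [0.1519, 0.1334, 0.1520, 0.1262, 0.2847, 0.1519]
t=6: π = [0.1519, 0.1334, 0.1519, 0.1262, 0.2848, 0.1519]

π = [0.1519, 0.1334, 0.1519, 0.1262, 0.2848, 0.1519]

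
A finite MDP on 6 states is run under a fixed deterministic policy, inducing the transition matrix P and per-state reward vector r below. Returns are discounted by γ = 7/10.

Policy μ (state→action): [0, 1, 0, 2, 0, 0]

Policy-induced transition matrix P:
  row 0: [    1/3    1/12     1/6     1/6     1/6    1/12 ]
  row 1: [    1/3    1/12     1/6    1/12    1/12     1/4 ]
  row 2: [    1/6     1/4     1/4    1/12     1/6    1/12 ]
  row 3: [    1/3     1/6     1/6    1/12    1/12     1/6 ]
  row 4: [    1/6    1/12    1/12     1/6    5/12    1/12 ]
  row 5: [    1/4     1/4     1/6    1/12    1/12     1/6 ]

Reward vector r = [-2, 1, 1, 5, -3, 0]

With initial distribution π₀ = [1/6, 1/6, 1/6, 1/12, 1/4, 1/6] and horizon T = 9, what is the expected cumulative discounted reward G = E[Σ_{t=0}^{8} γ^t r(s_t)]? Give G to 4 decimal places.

t=0: π = [0.1667, 0.1667, 0.1667, 0.0833, 0.2500, 0.1667], E[r] = -0.3333, γ^t·E[r] = -0.333333, running G = -0.333333
t=1: π = [0.2500, 0.1458, 0.1597, 0.1181, 0.1944, 0.1319], E[r] = -0.1875, γ^t·E[r] = -0.131250, running G = -0.464583
t=2: π = [0.2633, 0.1418, 0.1638, 0.1204, 0.1823, 0.1285], E[r] = -0.1661, γ^t·E[r] = -0.081383, running G = -0.545966
t=3: π = [0.2649, 0.1421, 0.1651, 0.1205, 0.1797, 0.1277], E[r] = -0.1594, γ^t·E[r] = -0.054685, running G = -0.600652
t=4: π = [0.2652, 0.1422, 0.1655, 0.1204, 0.1791, 0.1277], E[r] = -0.1581, γ^t·E[r] = -0.037958, running G = -0.638609
t=5: π = [0.2653, 0.1422, 0.1655, 0.1204, 0.1789, 0.1277], E[r] = -0.1577, γ^t·E[r] = -0.026511, running G = -0.665121
t=6: π = [0.2653, 0.1422, 0.1656, 0.1203, 0.1789, 0.1277], E[r] = -0.1577, γ^t·E[r] = -0.018547, running G = -0.683668
t=7: π = [0.2653, 0.1422, 0.1656, 0.1203, 0.1789, 0.1277], E[r] = -0.1576, γ^t·E[r] = -0.012981, running G = -0.696649
t=8: π = [0.2653, 0.1422, 0.1656, 0.1203, 0.1789, 0.1277], E[r] = -0.1576, γ^t·E[r] = -0.009087, running G = -0.705736

G = -0.7057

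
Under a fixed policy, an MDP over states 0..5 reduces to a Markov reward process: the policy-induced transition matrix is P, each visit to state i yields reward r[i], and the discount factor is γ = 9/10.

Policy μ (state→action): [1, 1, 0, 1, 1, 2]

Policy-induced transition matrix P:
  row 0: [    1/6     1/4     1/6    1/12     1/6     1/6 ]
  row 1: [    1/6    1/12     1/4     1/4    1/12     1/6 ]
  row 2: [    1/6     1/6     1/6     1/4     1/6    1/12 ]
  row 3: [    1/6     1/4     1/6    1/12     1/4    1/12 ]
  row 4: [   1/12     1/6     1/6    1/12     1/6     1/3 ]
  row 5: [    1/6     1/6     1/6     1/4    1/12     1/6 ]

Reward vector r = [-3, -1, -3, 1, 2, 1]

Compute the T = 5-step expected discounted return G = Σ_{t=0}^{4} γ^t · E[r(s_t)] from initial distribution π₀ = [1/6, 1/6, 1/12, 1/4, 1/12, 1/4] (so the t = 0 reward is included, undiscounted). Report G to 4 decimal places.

t=0: π = [0.1667, 0.1667, 0.0833, 0.2500, 0.0833, 0.2500], E[r] = -0.2500, γ^t·E[r] = -0.250000, running G = -0.250000
t=1: π = [0.1597, 0.1875, 0.1806, 0.1667, 0.1528, 0.1528], E[r] = -0.5833, γ^t·E[r] = -0.525000, running G = -0.775000
t=2: π = [0.1539, 0.1782, 0.1823, 0.1701, 0.1522, 0.1632], E[r] = -0.5492, γ^t·E[r] = -0.444844, running G = -1.219844
t=3: π = [0.1540, 0.1788, 0.1815, 0.1706, 0.1524, 0.1627], E[r] = -0.5473, γ^t·E[r] = -0.398953, running G = -1.618797
t=4: π = [0.1540, 0.1788, 0.1816, 0.1705, 0.1524, 0.1627], E[r] = -0.5473, γ^t·E[r] = -0.359113, running G = -1.977910

G = -1.9779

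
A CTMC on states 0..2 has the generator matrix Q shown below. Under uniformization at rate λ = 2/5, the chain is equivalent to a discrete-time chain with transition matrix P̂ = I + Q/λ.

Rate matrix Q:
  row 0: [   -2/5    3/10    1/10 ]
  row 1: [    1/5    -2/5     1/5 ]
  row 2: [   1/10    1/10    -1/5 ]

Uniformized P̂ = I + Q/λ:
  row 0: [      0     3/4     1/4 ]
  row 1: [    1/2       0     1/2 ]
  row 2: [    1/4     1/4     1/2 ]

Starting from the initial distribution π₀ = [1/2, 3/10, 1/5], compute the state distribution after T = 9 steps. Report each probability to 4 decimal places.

π = [0.2596, 0.3062, 0.4342]

t=0: π = [0.5000, 0.3000, 0.2000]
t=1: π = [0.2000, 0.4250, 0.3750]
t=2: π = [0.3063, 0.2438, 0.4500]
t=3: π = [0.2344, 0.3422, 0.4234]
t=4: π = [0.2770, 0.2816, 0.4414]
t=5: π = [0.2512, 0.3181, 0.4308]
t=6: π = [0.2667, 0.2961, 0.4372]
t=7: π = [0.2573, 0.3093, 0.4333]
t=8: π = [0.2630, 0.3013, 0.4357]
t=9: π = [0.2596, 0.3062, 0.4342]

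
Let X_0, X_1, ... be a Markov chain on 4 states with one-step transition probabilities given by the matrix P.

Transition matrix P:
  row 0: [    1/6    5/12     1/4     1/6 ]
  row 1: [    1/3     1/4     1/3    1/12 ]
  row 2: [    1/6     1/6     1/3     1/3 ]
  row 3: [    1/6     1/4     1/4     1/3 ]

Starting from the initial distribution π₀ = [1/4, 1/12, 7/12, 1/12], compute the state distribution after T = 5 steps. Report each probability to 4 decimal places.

π = [0.2100, 0.2603, 0.2964, 0.2333]

t=0: π = [0.2500, 0.0833, 0.5833, 0.0833]
t=1: π = [0.1806, 0.2431, 0.3056, 0.2708]
t=2: π = [0.2072, 0.2546, 0.2957, 0.2425]
t=3: π = [0.2091, 0.2599, 0.2959, 0.2351]
t=4: π = [0.2100, 0.2602, 0.2963, 0.2335]
t=5: π = [0.2100, 0.2603, 0.2964, 0.2333]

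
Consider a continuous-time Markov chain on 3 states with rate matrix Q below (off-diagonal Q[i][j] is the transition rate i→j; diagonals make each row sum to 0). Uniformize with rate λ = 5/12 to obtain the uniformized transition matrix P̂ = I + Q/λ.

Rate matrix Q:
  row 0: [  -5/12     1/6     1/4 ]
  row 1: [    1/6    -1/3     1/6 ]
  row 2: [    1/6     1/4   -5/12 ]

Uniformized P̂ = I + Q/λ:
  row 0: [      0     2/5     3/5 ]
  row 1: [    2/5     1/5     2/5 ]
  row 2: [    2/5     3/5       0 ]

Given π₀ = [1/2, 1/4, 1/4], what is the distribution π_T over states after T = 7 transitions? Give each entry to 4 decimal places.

t=0: π = [0.5000, 0.2500, 0.2500]
t=1: π = [0.2000, 0.4000, 0.4000]
t=2: π = [0.3200, 0.4000, 0.2800]
t=3: π = [0.2720, 0.3760, 0.3520]
t=4: π = [0.2912, 0.3952, 0.3136]
t=5: π = [0.2835, 0.3837, 0.3328]
t=6: π = [0.2866, 0.3898, 0.3236]
t=7: π = [0.2854, 0.3868, 0.3279]

π = [0.2854, 0.3868, 0.3279]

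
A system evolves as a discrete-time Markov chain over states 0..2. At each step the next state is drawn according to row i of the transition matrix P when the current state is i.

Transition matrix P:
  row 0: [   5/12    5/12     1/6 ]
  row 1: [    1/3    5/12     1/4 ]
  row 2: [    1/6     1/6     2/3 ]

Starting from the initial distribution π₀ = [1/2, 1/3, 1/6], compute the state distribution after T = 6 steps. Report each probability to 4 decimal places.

π = [0.2943, 0.3212, 0.3845]

t=0: π = [0.5000, 0.3333, 0.1667]
t=1: π = [0.3472, 0.3750, 0.2778]
t=2: π = [0.3160, 0.3472, 0.3368]
t=3: π = [0.3035, 0.3325, 0.3640]
t=4: π = [0.2980, 0.3257, 0.3764]
t=5: π = [0.2954, 0.3226, 0.3820]
t=6: π = [0.2943, 0.3212, 0.3845]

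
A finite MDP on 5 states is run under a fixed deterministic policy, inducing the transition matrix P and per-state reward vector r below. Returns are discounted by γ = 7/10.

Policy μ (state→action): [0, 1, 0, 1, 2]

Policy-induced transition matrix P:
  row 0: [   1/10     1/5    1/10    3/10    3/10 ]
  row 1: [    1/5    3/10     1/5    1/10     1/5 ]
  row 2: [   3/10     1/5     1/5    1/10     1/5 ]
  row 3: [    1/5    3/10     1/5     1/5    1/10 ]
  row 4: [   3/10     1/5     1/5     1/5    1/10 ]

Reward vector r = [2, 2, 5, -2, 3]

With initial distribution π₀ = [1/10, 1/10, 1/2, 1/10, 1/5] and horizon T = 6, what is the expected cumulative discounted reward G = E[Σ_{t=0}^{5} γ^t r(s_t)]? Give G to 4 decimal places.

t=0: π = [0.1000, 0.1000, 0.5000, 0.1000, 0.2000], E[r] = 3.3000, γ^t·E[r] = 3.300000, running G = 3.300000
t=1: π = [0.2600, 0.2200, 0.1900, 0.1500, 0.1800], E[r] = 2.1500, γ^t·E[r] = 1.505000, running G = 4.805000
t=2: π = [0.2110, 0.2370, 0.1740, 0.1850, 0.1930], E[r] = 1.9750, γ^t·E[r] = 0.967750, running G = 5.772750
t=3: π = [0.2156, 0.2422, 0.1789, 0.1800, 0.1833], E[r] = 2.0000, γ^t·E[r] = 0.686000, running G = 6.458750
t=4: π = [0.2147, 0.2422, 0.1784, 0.1795, 0.1852], E[r] = 2.0028, γ^t·E[r] = 0.480860, running G = 6.939610
t=5: π = [0.2149, 0.2422, 0.1785, 0.1794, 0.1850], E[r] = 2.0030, γ^t·E[r] = 0.336644, running G = 7.276254

G = 7.2763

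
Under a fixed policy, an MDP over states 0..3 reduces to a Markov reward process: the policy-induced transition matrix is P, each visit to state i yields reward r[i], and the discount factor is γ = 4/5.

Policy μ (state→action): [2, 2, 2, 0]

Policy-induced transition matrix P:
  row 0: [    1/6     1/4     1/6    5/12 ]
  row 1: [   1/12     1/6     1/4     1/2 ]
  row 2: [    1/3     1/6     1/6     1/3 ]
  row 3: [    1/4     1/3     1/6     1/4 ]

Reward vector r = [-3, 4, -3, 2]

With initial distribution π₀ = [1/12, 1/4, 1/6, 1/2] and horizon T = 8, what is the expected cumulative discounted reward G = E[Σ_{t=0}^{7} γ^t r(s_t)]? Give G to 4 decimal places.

t=0: π = [0.0833, 0.2500, 0.1667, 0.5000], E[r] = 1.2500, γ^t·E[r] = 1.250000, running G = 1.250000
t=1: π = [0.2153, 0.2569, 0.1875, 0.3403], E[r] = 0.5000, γ^t·E[r] = 0.400000, running G = 1.650000
t=2: π = [0.2049, 0.2413, 0.1881, 0.3657], E[r] = 0.5179, γ^t·E[r] = 0.331481, running G = 1.981481
t=3: π = [0.2084, 0.2447, 0.1868, 0.3601], E[r] = 0.5136, γ^t·E[r] = 0.262963, running G = 2.244444
t=4: π = [0.2074, 0.2441, 0.1871, 0.3615], E[r] = 0.5157, γ^t·E[r] = 0.211246, running G = 2.455691
t=5: π = [0.2076, 0.2442, 0.1870, 0.3612], E[r] = 0.5152, γ^t·E[r] = 0.168831, running G = 2.624522
t=6: π = [0.2076, 0.2442, 0.1870, 0.3612], E[r] = 0.5153, γ^t·E[r] = 0.135092, running G = 2.759614
t=7: π = [0.2076, 0.2442, 0.1870, 0.3612], E[r] = 0.5153, γ^t·E[r] = 0.108069, running G = 2.867683

G = 2.8677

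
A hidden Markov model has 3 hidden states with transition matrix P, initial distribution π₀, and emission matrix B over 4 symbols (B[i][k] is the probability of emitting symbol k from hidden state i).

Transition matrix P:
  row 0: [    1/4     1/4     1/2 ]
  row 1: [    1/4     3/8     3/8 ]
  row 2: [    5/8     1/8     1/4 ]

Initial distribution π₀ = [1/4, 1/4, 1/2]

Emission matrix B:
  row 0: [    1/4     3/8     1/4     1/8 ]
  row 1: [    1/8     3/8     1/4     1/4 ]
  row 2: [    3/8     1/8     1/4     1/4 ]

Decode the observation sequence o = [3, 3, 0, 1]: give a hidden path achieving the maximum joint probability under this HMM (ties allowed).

t=0: δ = [3.125e-02, 6.250e-02, 1.250e-01]  (obs o_0=3)
t=1: δ = [9.766e-03, 5.859e-03, 7.812e-03]  ψ = [2, 1, 2]  (obs o_1=3)
t=2: δ = [1.221e-03, 3.052e-04, 1.831e-03]  ψ = [2, 0, 0]  (obs o_2=0)
t=3: δ = [4.292e-04, 1.144e-04, 7.629e-05]  ψ = [2, 0, 0]  (obs o_3=1)
backtrack: best end state = 0; path = [2, 0, 2, 0]

path = [2, 0, 2, 0]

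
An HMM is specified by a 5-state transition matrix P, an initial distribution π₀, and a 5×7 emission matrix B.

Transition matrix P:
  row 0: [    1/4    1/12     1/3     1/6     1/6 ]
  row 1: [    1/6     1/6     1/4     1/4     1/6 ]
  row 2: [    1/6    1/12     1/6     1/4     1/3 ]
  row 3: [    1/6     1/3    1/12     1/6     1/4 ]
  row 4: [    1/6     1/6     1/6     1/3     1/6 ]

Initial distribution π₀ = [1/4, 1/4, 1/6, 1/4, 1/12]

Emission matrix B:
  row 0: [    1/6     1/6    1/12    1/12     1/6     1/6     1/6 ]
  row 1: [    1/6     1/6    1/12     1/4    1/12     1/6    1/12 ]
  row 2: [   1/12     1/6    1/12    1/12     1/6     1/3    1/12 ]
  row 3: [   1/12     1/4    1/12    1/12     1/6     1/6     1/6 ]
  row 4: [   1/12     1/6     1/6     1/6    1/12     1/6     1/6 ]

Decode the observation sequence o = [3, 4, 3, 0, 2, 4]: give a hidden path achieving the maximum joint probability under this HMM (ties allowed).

path = [1, 3, 1, 2, 4, 3]

t=0: δ = [2.083e-02, 6.250e-02, 1.389e-02, 2.083e-02, 1.389e-02]  (obs o_0=3)
t=1: δ = [1.736e-03, 8.681e-04, 2.604e-03, 2.604e-03, 8.681e-04]  ψ = [1, 1, 1, 1, 1]  (obs o_1=4)
t=2: δ = [3.617e-05, 2.170e-04, 4.823e-05, 5.425e-05, 1.447e-04]  ψ = [0, 3, 0, 2, 2]  (obs o_2=3)
t=3: δ = [6.028e-06, 6.028e-06, 4.521e-06, 4.521e-06, 3.014e-06]  ψ = [1, 1, 1, 1, 1]  (obs o_3=0)
t=4: δ = [1.256e-07, 1.256e-07, 1.674e-07, 1.256e-07, 2.512e-07]  ψ = [0, 3, 0, 1, 2]  (obs o_4=2)
t=5: δ = [6.977e-09, 3.489e-09, 6.977e-09, 1.395e-08, 4.651e-09]  ψ = [4, 3, 0, 4, 2]  (obs o_5=4)
backtrack: best end state = 3; path = [1, 3, 1, 2, 4, 3]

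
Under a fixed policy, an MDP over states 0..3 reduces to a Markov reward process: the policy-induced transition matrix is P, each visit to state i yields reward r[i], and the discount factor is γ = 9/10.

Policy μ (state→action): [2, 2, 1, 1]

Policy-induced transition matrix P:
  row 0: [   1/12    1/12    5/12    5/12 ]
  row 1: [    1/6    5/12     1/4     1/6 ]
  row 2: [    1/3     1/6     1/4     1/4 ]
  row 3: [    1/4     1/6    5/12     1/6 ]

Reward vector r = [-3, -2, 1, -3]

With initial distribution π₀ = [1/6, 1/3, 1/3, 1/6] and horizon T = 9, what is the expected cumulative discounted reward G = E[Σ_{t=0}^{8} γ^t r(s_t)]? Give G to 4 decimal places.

G = -9.0060

t=0: π = [0.1667, 0.3333, 0.3333, 0.1667], E[r] = -1.3333, γ^t·E[r] = -1.333333, running G = -1.333333
t=1: π = [0.2222, 0.2361, 0.3056, 0.2361], E[r] = -1.5417, γ^t·E[r] = -1.387500, running G = -2.720833
t=2: π = [0.2188, 0.2072, 0.3264, 0.2477], E[r] = -1.4873, γ^t·E[r] = -1.204688, running G = -3.925521
t=3: π = [0.2235, 0.2002, 0.3277, 0.2486], E[r] = -1.4888, γ^t·E[r] = -1.085344, running G = -5.010865
t=4: π = [0.2234, 0.1981, 0.3287, 0.2498], E[r] = -1.4872, γ^t·E[r] = -0.975760, running G = -5.986625
t=5: π = [0.2237, 0.1976, 0.3289, 0.2499], E[r] = -1.4869, γ^t·E[r] = -0.878022, running G = -6.864647
t=6: π = [0.2237, 0.1974, 0.3289, 0.2500], E[r] = -1.4869, γ^t·E[r] = -0.790187, running G = -7.654833
t=7: π = [0.2237, 0.1974, 0.3289, 0.2500], E[r] = -1.4868, γ^t·E[r] = -0.711155, running G = -8.365988
t=8: π = [0.2237, 0.1974, 0.3289, 0.2500], E[r] = -1.4868, γ^t·E[r] = -0.640038, running G = -9.006026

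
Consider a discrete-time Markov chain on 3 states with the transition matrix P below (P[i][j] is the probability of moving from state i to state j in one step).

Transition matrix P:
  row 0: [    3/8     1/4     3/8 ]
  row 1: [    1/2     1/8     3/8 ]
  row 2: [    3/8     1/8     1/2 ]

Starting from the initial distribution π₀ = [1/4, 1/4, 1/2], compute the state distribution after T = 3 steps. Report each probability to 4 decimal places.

t=0: π = [0.2500, 0.2500, 0.5000]
t=1: π = [0.4063, 0.1563, 0.4375]
t=2: π = [0.3945, 0.1758, 0.4297]
t=3: π = [0.3970, 0.1743, 0.4287]

π = [0.3970, 0.1743, 0.4287]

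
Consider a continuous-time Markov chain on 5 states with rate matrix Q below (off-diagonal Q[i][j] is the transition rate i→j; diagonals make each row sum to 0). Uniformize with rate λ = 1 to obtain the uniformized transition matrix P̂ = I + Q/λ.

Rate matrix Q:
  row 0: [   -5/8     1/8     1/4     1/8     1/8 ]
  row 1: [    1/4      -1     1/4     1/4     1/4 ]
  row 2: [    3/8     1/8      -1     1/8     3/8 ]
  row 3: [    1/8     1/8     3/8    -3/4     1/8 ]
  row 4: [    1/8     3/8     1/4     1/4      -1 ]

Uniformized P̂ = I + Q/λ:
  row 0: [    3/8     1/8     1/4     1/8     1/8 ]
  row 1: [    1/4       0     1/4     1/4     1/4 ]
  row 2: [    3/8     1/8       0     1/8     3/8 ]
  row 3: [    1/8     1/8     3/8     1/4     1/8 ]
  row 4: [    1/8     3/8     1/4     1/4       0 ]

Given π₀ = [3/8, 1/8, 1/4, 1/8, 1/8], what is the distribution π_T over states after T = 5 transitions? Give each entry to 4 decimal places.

t=0: π = [0.3750, 0.1250, 0.2500, 0.1250, 0.1250]
t=1: π = [0.2969, 0.1406, 0.2031, 0.1719, 0.1875]
t=2: π = [0.2676, 0.1543, 0.2207, 0.1875, 0.1699]
t=3: π = [0.2664, 0.1482, 0.2183, 0.1890, 0.1782]
t=4: π = [0.2647, 0.1510, 0.2191, 0.1894, 0.1758]
t=5: π = [0.2648, 0.1501, 0.2189, 0.1895, 0.1767]

π = [0.2648, 0.1501, 0.2189, 0.1895, 0.1767]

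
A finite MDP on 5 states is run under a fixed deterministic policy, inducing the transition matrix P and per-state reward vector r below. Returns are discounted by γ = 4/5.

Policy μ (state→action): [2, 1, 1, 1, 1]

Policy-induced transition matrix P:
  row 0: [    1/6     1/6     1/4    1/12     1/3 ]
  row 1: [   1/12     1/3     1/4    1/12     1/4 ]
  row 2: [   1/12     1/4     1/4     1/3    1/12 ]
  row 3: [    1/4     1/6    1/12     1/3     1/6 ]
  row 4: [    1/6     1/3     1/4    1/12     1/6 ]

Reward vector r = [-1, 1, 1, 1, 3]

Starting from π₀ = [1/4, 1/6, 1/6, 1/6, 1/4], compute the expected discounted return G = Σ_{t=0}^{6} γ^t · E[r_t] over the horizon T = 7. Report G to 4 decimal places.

G = 4.2653

t=0: π = [0.2500, 0.1667, 0.1667, 0.1667, 0.2500], E[r] = 1.0000, γ^t·E[r] = 1.000000, running G = 1.000000
t=1: π = [0.1528, 0.2500, 0.2222, 0.1667, 0.2083], E[r] = 1.1111, γ^t·E[r] = 0.888889, running G = 1.888889
t=2: π = [0.1412, 0.2616, 0.2222, 0.1806, 0.1944], E[r] = 1.1065, γ^t·E[r] = 0.708148, running G = 2.597037
t=3: π = [0.1414, 0.2612, 0.2199, 0.1840, 0.1935], E[r] = 1.1042, γ^t·E[r] = 0.565333, running G = 3.162370
t=4: π = [0.1419, 0.2608, 0.2193, 0.1843, 0.1937], E[r] = 1.1035, γ^t·E[r] = 0.452003, running G = 3.614374
t=5: π = [0.1420, 0.2607, 0.2193, 0.1842, 0.1938], E[r] = 1.1035, γ^t·E[r] = 0.361597, running G = 3.975971
t=6: π = [0.1420, 0.2607, 0.2193, 0.1842, 0.1938], E[r] = 1.1035, γ^t·E[r] = 0.289283, running G = 4.265254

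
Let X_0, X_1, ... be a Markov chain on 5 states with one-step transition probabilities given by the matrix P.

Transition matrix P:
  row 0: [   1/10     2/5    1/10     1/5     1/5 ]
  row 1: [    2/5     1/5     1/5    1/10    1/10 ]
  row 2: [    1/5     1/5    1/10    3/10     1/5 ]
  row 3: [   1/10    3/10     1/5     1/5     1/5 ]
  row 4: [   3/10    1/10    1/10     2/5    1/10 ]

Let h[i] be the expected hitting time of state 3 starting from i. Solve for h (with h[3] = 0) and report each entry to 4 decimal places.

First-step conditioning: h[3] = 0; for i ≠ 3, h[i] = 1 + Σ_k P[i][k]·h[k].
  h[0] = 1 + 1/10·h[0] + 2/5·h[1] + 1/10·h[2] + 1/5·h[4]
  h[1] = 1 + 2/5·h[0] + 1/5·h[1] + 1/5·h[2] + 1/10·h[4]
  h[2] = 1 + 1/5·h[0] + 1/5·h[1] + 1/10·h[2] + 1/5·h[4]
  h[4] = 1 + 3/10·h[0] + 1/10·h[1] + 1/10·h[2] + 1/10·h[4]
Solving the 4×4 linear system over states ≠ 3 gives exactly h = [2624/569, 2862/569, 2314/569, 0, 2082/569] (h[3] = 0 is the target).

h = [4.6116, 5.0299, 4.0668, 0.0000, 3.6591]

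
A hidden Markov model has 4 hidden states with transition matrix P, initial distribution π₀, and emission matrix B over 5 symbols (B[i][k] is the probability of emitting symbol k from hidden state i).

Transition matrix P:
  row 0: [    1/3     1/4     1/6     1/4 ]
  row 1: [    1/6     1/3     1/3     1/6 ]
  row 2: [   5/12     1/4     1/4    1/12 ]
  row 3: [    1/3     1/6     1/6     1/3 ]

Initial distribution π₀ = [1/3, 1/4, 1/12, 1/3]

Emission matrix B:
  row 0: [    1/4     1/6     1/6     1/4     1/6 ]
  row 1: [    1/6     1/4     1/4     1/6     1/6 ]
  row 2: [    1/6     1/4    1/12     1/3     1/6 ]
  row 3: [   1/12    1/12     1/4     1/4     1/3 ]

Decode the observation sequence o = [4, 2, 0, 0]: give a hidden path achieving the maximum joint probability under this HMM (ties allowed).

t=0: δ = [5.556e-02, 4.167e-02, 1.389e-02, 1.111e-01]  (obs o_0=4)
t=1: δ = [6.173e-03, 4.630e-03, 1.543e-03, 9.259e-03]  ψ = [3, 3, 3, 3]  (obs o_1=2)
t=2: δ = [7.716e-04, 2.572e-04, 2.572e-04, 2.572e-04]  ψ = [3, 0, 1, 3]  (obs o_2=0)
t=3: δ = [6.430e-05, 3.215e-05, 2.143e-05, 1.608e-05]  ψ = [0, 0, 0, 0]  (obs o_3=0)
backtrack: best end state = 0; path = [3, 3, 0, 0]

path = [3, 3, 0, 0]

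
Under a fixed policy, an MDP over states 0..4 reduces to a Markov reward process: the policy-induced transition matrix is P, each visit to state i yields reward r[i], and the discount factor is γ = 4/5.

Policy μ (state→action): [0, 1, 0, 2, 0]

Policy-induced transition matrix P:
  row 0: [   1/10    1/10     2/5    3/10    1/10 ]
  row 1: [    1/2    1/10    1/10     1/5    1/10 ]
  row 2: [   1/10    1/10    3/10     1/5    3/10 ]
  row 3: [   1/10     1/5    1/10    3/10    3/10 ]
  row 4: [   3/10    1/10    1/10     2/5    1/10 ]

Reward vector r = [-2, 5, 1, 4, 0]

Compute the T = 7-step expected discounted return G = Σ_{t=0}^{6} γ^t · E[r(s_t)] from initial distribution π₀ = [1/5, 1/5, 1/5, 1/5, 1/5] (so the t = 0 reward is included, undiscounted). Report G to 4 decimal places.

t=0: π = [0.2000, 0.2000, 0.2000, 0.2000, 0.2000], E[r] = 1.6000, γ^t·E[r] = 1.600000, running G = 1.600000
t=1: π = [0.2200, 0.1200, 0.2000, 0.2800, 0.1800], E[r] = 1.4800, γ^t·E[r] = 1.184000, running G = 2.784000
t=2: π = [0.1840, 0.1280, 0.2060, 0.2860, 0.1960], E[r] = 1.6220, γ^t·E[r] = 1.038080, running G = 3.822080
t=3: π = [0.1904, 0.1286, 0.1964, 0.2862, 0.1984], E[r] = 1.6034, γ^t·E[r] = 0.820941, running G = 4.643021
t=4: π = [0.1911, 0.1286, 0.1964, 0.2873, 0.1965], E[r] = 1.6066, γ^t·E[r] = 0.658072, running G = 5.301092
t=5: π = [0.1908, 0.1287, 0.1966, 0.2872, 0.1967], E[r] = 1.6074, γ^t·E[r] = 0.526707, running G = 5.827799
t=6: π = [0.1908, 0.1287, 0.1965, 0.2871, 0.1968], E[r] = 1.6070, γ^t·E[r] = 0.421265, running G = 6.249064

G = 6.2491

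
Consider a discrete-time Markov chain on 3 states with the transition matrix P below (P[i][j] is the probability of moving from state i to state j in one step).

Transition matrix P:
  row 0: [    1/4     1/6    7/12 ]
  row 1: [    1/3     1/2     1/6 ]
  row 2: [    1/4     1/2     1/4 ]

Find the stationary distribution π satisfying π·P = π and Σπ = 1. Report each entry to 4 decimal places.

π = [0.2838, 0.4054, 0.3108]

Balance equations π_j = Σ_i π_i·P[i][j]:
  π_0 = 1/4·π_0 + 1/3·π_1 + 1/4·π_2
  π_1 = 1/6·π_0 + 1/2·π_1 + 1/2·π_2
  normalize: π_0 + π_1 + π_2 = 1
Solving the linear system gives exactly π = [21/74, 15/37, 23/74].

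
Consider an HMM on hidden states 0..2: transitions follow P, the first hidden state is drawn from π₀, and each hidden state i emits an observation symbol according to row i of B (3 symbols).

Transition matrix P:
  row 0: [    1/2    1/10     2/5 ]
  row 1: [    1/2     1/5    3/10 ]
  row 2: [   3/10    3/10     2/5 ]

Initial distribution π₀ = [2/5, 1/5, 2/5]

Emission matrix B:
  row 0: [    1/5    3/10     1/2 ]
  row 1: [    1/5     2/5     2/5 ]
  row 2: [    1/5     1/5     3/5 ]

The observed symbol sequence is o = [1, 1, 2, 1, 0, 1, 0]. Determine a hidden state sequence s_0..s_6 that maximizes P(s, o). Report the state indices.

path = [0, 0, 0, 0, 0, 0, 0]

t=0: δ = [1.200e-01, 8.000e-02, 8.000e-02]  (obs o_0=1)
t=1: δ = [1.800e-02, 9.600e-03, 9.600e-03]  ψ = [0, 2, 0]  (obs o_1=1)
t=2: δ = [4.500e-03, 1.152e-03, 4.320e-03]  ψ = [0, 2, 0]  (obs o_2=2)
t=3: δ = [6.750e-04, 5.184e-04, 3.600e-04]  ψ = [0, 2, 0]  (obs o_3=1)
t=4: δ = [6.750e-05, 2.160e-05, 5.400e-05]  ψ = [0, 2, 0]  (obs o_4=0)
t=5: δ = [1.013e-05, 6.480e-06, 5.400e-06]  ψ = [0, 2, 0]  (obs o_5=1)
t=6: δ = [1.013e-06, 3.240e-07, 8.100e-07]  ψ = [0, 2, 0]  (obs o_6=0)
backtrack: best end state = 0; path = [0, 0, 0, 0, 0, 0, 0]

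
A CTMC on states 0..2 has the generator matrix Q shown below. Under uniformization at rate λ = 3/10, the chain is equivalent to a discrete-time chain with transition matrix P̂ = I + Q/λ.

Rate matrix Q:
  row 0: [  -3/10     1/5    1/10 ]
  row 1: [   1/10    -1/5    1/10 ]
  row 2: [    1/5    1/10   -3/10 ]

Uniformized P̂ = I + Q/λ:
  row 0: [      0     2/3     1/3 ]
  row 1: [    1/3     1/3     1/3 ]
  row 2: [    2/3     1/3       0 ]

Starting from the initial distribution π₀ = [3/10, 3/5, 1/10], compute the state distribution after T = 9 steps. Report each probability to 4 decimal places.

t=0: π = [0.3000, 0.6000, 0.1000]
t=1: π = [0.2667, 0.4333, 0.3000]
t=2: π = [0.3444, 0.4222, 0.2333]
t=3: π = [0.2963, 0.4481, 0.2556]
t=4: π = [0.3198, 0.4321, 0.2481]
t=5: π = [0.3095, 0.4399, 0.2506]
t=6: π = [0.3137, 0.4365, 0.2498]
t=7: π = [0.3120, 0.4379, 0.2501]
t=8: π = [0.3127, 0.4373, 0.2500]
t=9: π = [0.3124, 0.4376, 0.2500]

π = [0.3124, 0.4376, 0.2500]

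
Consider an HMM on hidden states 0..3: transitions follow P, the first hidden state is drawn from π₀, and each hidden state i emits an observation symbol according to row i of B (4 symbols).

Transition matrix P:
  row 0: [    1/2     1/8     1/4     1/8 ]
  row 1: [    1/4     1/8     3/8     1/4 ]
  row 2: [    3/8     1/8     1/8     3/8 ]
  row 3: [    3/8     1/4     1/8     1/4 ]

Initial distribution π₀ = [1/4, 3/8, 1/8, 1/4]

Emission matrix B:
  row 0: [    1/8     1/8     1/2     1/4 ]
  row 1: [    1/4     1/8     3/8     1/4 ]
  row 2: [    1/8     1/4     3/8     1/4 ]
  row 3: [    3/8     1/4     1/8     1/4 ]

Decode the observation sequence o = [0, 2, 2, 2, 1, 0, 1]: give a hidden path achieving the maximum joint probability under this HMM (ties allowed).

t=0: δ = [3.125e-02, 9.375e-02, 1.562e-02, 9.375e-02]  (obs o_0=0)
t=1: δ = [1.758e-02, 8.789e-03, 1.318e-02, 2.930e-03]  ψ = [3, 3, 1, 1]  (obs o_1=2)
t=2: δ = [4.395e-03, 8.240e-04, 1.648e-03, 6.180e-04]  ψ = [0, 0, 0, 2]  (obs o_2=2)
t=3: δ = [1.099e-03, 2.060e-04, 4.120e-04, 7.725e-05]  ψ = [0, 0, 0, 2]  (obs o_3=2)
t=4: δ = [6.866e-05, 1.717e-05, 6.866e-05, 3.862e-05]  ψ = [0, 0, 0, 2]  (obs o_4=1)
t=5: δ = [4.292e-06, 2.414e-06, 2.146e-06, 9.656e-06]  ψ = [0, 3, 0, 2]  (obs o_5=0)
t=6: δ = [4.526e-07, 3.017e-07, 3.017e-07, 6.035e-07]  ψ = [3, 3, 3, 3]  (obs o_6=1)
backtrack: best end state = 3; path = [3, 0, 0, 0, 2, 3, 3]

path = [3, 0, 0, 0, 2, 3, 3]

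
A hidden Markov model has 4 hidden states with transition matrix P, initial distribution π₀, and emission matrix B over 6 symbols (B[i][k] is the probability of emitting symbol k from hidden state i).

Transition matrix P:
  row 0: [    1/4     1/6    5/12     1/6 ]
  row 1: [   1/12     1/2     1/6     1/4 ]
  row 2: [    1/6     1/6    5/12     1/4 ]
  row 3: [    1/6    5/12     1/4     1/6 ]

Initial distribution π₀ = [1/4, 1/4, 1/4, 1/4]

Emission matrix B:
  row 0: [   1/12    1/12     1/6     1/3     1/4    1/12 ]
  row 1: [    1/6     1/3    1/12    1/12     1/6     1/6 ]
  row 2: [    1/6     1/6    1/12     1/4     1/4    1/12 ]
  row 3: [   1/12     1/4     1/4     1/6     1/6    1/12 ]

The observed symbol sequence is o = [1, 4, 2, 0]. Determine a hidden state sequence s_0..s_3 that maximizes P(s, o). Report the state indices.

t=0: δ = [2.083e-02, 8.333e-02, 4.167e-02, 6.250e-02]  (obs o_0=1)
t=1: δ = [2.604e-03, 6.944e-03, 4.340e-03, 3.472e-03]  ψ = [3, 1, 2, 1]  (obs o_1=4)
t=2: δ = [1.206e-04, 2.894e-04, 1.507e-04, 4.340e-04]  ψ = [2, 1, 2, 1]  (obs o_2=2)
t=3: δ = [6.028e-06, 3.014e-05, 1.808e-05, 6.028e-06]  ψ = [3, 3, 3, 1]  (obs o_3=0)
backtrack: best end state = 1; path = [1, 1, 3, 1]

path = [1, 1, 3, 1]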